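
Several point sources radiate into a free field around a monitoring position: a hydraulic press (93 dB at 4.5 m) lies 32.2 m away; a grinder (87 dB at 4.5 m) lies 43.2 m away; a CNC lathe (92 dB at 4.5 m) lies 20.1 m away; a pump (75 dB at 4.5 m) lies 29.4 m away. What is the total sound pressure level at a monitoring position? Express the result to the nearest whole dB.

81 dB

Propagate each source to the receiver with L = L_ref − 20·log₁₀(r/r_ref), then add intensities.
hydraulic press: 93 − 20·log₁₀(32.2/4.5) = 93 − 17.09 = 75.91 dB.
grinder: 87 − 20·log₁₀(43.2/4.5) = 87 − 19.65 = 67.35 dB.
CNC lathe: 92 − 20·log₁₀(20.1/4.5) = 92 − 13.00 = 79.00 dB.
pump: 75 − 20·log₁₀(29.4/4.5) = 75 − 16.30 = 58.70 dB.
Σ 10^(L/10) = 1.246e+08 → L_total = 10·log₁₀(1.246e+08) = 80.95 dB.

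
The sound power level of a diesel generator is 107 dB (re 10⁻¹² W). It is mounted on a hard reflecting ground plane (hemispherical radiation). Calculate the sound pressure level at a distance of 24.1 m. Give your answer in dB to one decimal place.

The power spreads over a hemisphere of area 2π·r², so L_p = L_w − 10·log₁₀(2π·r²).
2π·r² = 3649 m², 10·log₁₀ of that is 35.622 dB.
L_p = 107 − 35.622 = 71.38 dB.

71.4 dB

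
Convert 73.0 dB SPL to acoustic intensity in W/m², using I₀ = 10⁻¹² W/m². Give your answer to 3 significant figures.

2.00e-05 W/m²

L = 10·log₁₀(I/I₀) ⇒ I = I₀·10^(L/10) = 10⁻¹² × 10^7.30.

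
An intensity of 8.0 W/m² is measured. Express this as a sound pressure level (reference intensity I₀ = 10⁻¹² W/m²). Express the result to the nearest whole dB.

129 dB

Dividing by I₀ shifts the exponent by 12: I/I₀ = 8.0×10^12.
L = 10·(0.9031 + 12) = 129.03 dB.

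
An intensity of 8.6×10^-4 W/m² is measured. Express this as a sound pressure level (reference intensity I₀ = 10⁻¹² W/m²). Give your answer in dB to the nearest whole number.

89 dB

Dividing by I₀ shifts the exponent by 12: I/I₀ = 8.6×10^8.
L = 10·(0.9345 + 8) = 89.34 dB.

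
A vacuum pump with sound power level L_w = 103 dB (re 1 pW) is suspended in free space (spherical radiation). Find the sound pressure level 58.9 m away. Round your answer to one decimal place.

56.6 dB

Free-field spherical radiation: L_p = L_w − 10·log₁₀(4π·r²), r = 58.9 m.
4π·r² = 4.36e+04 m², 10·log₁₀ of that is 46.394 dB.
L_p = 103 − 46.394 = 56.61 dB.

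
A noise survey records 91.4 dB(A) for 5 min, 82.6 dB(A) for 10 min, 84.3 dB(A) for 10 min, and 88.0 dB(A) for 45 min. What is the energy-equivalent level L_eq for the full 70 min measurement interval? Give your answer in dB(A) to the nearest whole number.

88 dB(A)

L_eq = 10·log₁₀[(1/T)·Σ tᵢ·10^(Lᵢ/10)] with T = 70 min.
Σ tᵢ·10^(Lᵢ/10) = 5·10^(91.4/10) + 10·10^(82.6/10) + 10·10^(84.3/10) + 45·10^(88.0/10) = 3.981e+10.
L_eq = 10·log₁₀(3.981e+10/70) = 87.55 dB(A).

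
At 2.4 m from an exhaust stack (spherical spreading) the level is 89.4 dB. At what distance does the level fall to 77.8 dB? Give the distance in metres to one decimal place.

9.1 m

For a point source L₁ − L₂ = 20·log₁₀(r₂/r₁), so r₂ = r₁·10^((L₁−L₂)/20).
r₂ = 2.4·10^((89.4−77.8)/20) = 2.4·10^(11.6/20) = 9.12 m.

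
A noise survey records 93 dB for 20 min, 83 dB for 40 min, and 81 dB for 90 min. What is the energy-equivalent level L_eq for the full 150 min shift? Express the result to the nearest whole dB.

Weight each interval's intensity by its duration and average over T = 150 min:
Σ tᵢ·10^(Lᵢ/10) = 20·10^(93/10) + 40·10^(83/10) + 90·10^(81/10) = 5.922e+10.
L_eq = 10·log₁₀(5.922e+10/150) = 85.96 dB.

86 dB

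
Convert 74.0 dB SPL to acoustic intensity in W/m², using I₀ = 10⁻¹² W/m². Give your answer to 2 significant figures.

2.5e-05 W/m²

L = 10·log₁₀(I/I₀) ⇒ I = I₀·10^(L/10) = 10⁻¹² × 10^7.40.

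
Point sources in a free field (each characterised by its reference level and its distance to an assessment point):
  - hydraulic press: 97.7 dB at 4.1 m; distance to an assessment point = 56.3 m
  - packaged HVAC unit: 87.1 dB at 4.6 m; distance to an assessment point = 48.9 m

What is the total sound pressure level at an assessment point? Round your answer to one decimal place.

75.5 dB

Propagate each source to the receiver with L = L_ref − 20·log₁₀(r/r_ref), then add intensities.
hydraulic press: 97.7 − 20·log₁₀(56.3/4.1) = 97.7 − 22.75 = 74.95 dB.
packaged HVAC unit: 87.1 − 20·log₁₀(48.9/4.6) = 87.1 − 20.53 = 66.57 dB.
Σ 10^(L/10) = 3.577e+07 → L_total = 10·log₁₀(3.577e+07) = 75.53 dB.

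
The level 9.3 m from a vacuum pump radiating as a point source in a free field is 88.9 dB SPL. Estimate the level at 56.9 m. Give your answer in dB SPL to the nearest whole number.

Point-source attenuation: ΔL = 20·log₁₀(r₂/r₁) = 20·log₁₀(56.9/9.3) = 15.733 dB.
L₂ = 88.9 − 20·log₁₀(56.9/9.3) = 88.9 − 15.733 = 73.17 dB SPL.

73 dB SPL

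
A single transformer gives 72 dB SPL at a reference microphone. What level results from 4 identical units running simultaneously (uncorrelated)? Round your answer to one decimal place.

78.0 dB SPL

N identical incoherent sources raise the level by 10·log₁₀ N.
L_total = 72 + 10·log₁₀(4) = 72 + 6.021 = 78.02 dB SPL.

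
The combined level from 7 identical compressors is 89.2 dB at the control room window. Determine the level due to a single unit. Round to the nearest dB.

Dividing the total intensity by 7 lowers the level by 10·log₁₀ 7 = 8.451 dB: L₁ = 89.2 − 8.451.

81 dB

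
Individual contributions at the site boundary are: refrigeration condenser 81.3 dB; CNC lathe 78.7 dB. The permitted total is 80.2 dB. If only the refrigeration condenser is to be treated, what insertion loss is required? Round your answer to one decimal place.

Fixed contribution from the other source: Σ 10^(L/10) = 10^(78.7/10) = 7.413e+07 (78.70 dB).
The limit corresponds to 10^(80.2/10) = 1.047e+08; subtracting the fixed part leaves 3.058e+07 for the refrigeration condenser, i.e. 74.85 dB.
So the refrigeration condenser must be reduced from 81.3 to 74.85 dB: IL = 6.45 dB.

6.4 dB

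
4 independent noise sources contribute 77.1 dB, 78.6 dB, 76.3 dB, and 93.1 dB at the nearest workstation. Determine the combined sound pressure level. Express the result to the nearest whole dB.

For uncorrelated sources the intensities add, so convert each level to linear form, sum, and take 10·log₁₀ of the total.
Σ 10^(L/10) = 10^(77.1/10) + 10^(78.6/10) + 10^(76.3/10) + 10^(93.1/10) = 2.208e+09.
L_total = 10·log₁₀(2.208e+09) = 93.44 dB.

93 dB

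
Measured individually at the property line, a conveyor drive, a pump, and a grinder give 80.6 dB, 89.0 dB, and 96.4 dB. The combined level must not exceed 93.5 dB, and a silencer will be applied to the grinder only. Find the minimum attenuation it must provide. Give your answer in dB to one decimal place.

The untreated sources together contribute 10^(80.6/10) + 10^(89.0/10) = 9.091e+08, i.e. 89.59 dB.
The limit corresponds to 10^(93.5/10) = 2.239e+09; subtracting the fixed part leaves 1.330e+09 for the grinder, i.e. 91.24 dB.
Required insertion loss = 96.4 − 91.24 = 5.16 dB.

5.2 dB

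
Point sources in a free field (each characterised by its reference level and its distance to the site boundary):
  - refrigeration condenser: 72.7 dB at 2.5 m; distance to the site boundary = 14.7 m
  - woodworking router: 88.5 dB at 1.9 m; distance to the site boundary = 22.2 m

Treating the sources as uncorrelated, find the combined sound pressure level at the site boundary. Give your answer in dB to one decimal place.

67.6 dB

Propagate each source to the receiver with L = L_ref − 20·log₁₀(r/r_ref), then add intensities.
refrigeration condenser: 72.7 − 20·log₁₀(14.7/2.5) = 72.7 − 15.39 = 57.31 dB.
woodworking router: 88.5 − 20·log₁₀(22.2/1.9) = 88.5 − 21.35 = 67.15 dB.
Σ 10^(L/10) = 5.724e+06 → L_total = 10·log₁₀(5.724e+06) = 67.58 dB.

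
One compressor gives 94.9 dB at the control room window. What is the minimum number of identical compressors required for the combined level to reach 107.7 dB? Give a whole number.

20

The shortfall is 107.7 − 94.9 = 12.8 dB, and N units add 10·log₁₀ N, so need 10·log₁₀ N ≥ 12.8.
N ≥ 10^(12.8/10) = 19.055, so N = 20.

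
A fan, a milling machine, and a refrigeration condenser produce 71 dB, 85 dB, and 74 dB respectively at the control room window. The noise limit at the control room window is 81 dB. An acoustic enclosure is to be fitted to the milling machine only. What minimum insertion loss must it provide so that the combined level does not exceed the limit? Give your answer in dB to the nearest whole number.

6 dB

Fixed contribution from the other sources: Σ 10^(L/10) = 10^(71/10) + 10^(74/10) = 3.771e+07 (75.76 dB).
The limit corresponds to 10^(81/10) = 1.259e+08; subtracting the fixed part leaves 8.818e+07 for the milling machine, i.e. 79.45 dB.
Required insertion loss = 85 − 79.45 = 5.55 dB.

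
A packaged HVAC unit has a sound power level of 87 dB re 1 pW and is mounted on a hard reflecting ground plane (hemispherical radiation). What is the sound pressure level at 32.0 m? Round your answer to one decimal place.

48.9 dB

Free-field hemispherical radiation: L_p = L_w − 10·log₁₀(2π·r²), r = 32.0 m.
2π·r² = 6434 m², 10·log₁₀ of that is 38.085 dB.
L_p = 87 − 38.085 = 48.92 dB.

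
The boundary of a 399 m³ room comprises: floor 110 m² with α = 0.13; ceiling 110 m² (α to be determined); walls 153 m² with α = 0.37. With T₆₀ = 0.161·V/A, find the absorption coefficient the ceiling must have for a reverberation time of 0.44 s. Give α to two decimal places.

0.68

A = 0.161·V/T₆₀ = 0.161·399/0.44 = 146.00 m² sabins.
Absorption from the other surfaces = 110·0.13 + 153·0.37 = 70.91 m², so the ceiling must supply 75.09 m² over 110 m².
α = 75.09/110 = 0.683.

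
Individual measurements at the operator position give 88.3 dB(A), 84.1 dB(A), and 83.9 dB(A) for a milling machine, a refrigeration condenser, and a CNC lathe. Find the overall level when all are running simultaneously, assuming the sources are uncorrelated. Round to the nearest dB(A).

For uncorrelated sources the intensities add, so convert each level to linear form, sum, and take 10·log₁₀ of the total.
Σ 10^(L/10) = 10^(88.3/10) + 10^(84.1/10) + 10^(83.9/10) = 1.179e+09.
L_total = 10·log₁₀(1.179e+09) = 90.71 dB(A).

91 dB(A)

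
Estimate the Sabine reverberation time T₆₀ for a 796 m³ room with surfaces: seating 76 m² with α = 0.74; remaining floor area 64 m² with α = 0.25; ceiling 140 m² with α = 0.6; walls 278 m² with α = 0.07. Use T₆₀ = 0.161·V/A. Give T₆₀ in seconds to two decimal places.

0.73 s

Total absorption A = 76·0.74 + 64·0.25 + 140·0.6 + 278·0.07 = 175.70 m² sabins.
T₆₀ = 0.161·V/A = 0.161·796/175.70 = 0.729 s.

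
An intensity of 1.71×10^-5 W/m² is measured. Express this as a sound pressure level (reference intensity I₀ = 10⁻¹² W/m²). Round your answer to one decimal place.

72.3 dB

I/I₀ = 1.71×10^-5/10⁻¹² = 1.71×10^7, and L = 10·log₁₀(I/I₀).
L = 10·(0.2330 + 7) = 72.33 dB.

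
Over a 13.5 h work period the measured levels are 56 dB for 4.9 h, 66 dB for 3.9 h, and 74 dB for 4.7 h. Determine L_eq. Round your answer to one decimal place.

70.0 dB

The energy average is taken in the linear domain: L_eq = 10·log₁₀[(Σ tᵢ·10^(Lᵢ/10))/T], T = 13.5 h.
Σ tᵢ·10^(Lᵢ/10) = 4.9·10^(56/10) + 3.9·10^(66/10) + 4.7·10^(74/10) = 1.355e+08.
L_eq = 10·log₁₀(1.355e+08/13.5) = 70.02 dB.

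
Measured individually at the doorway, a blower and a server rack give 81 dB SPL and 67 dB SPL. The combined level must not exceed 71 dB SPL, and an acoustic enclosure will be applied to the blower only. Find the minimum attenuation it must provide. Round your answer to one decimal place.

Fixed contribution from the other source: Σ 10^(L/10) = 10^(67/10) = 5.012e+06 (67.00 dB SPL).
The limit corresponds to 10^(71/10) = 1.259e+07; subtracting the fixed part leaves 7.577e+06 for the blower, i.e. 68.80 dB SPL.
Required insertion loss = 81 − 68.80 = 12.20 dB.

12.2 dB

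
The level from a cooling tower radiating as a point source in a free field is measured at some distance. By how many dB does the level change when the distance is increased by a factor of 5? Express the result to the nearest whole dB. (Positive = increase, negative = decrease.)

-14 dB

A point source loses 6 dB per doubling of distance; generally ΔL = −20·log₁₀(r₂/r₁).
ΔL = −20·log₁₀(5) = -13.98 dB.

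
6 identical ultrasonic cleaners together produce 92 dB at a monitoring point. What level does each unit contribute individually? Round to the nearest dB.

84 dB

Dividing the total intensity by 6 lowers the level by 10·log₁₀ 6 = 7.782 dB: L₁ = 92 − 7.782.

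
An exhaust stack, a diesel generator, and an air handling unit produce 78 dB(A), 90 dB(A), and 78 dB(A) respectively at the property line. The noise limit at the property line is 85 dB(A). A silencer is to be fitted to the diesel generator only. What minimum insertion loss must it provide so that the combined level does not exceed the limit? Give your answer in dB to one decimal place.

7.2 dB

Everything except the diesel generator sums to 10^(78/10) + 10^(78/10) = 1.262e+08 in linear terms, 81.01 dB(A).
To meet 85 dB(A) overall, the treated diesel generator may contribute at most 10^(85/10) − 1.262e+08 = 1.900e+08, i.e. 82.79 dB(A).
So the diesel generator must be reduced from 90 to 82.79 dB(A): IL = 7.21 dB.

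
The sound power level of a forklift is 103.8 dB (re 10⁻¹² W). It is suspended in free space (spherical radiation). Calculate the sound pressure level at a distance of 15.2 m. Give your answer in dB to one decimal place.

69.2 dB

L_p = L_w − 10·log₁₀(4π·r²) with r = 15.2 m.
4π·r² = 2903 m², 10·log₁₀ of that is 34.629 dB.
L_p = 103.8 − 34.629 = 69.17 dB.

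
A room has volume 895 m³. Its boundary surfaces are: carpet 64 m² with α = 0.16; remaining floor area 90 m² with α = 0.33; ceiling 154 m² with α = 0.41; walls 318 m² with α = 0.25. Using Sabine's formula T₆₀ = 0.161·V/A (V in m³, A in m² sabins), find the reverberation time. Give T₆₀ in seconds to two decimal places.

A = Σ Sᵢαᵢ = 64·0.16 + 90·0.33 + 154·0.41 + 318·0.25 = 182.58 m².
T₆₀ = 0.161·V/A = 0.161·895/182.58 = 0.789 s.

0.79 s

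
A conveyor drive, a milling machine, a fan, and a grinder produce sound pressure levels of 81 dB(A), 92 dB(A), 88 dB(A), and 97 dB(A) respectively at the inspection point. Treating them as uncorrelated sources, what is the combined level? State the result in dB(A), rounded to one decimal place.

98.7 dB(A)

For uncorrelated sources the intensities add, so convert each level to linear form, sum, and take 10·log₁₀ of the total.
Σ 10^(L/10) = 10^(81/10) + 10^(92/10) + 10^(88/10) + 10^(97/10) = 7.354e+09.
L_total = 10·log₁₀(7.354e+09) = 98.67 dB(A).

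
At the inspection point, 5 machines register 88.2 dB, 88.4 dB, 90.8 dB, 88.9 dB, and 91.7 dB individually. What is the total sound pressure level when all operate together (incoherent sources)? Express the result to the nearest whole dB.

97 dB

Incoherent sources combine by intensity addition: L_total = 10·log₁₀(Σ 10^(L_i/10)).
Σ 10^(L/10) = 10^(88.2/10) + 10^(88.4/10) + 10^(90.8/10) + 10^(88.9/10) + 10^(91.7/10) = 4.810e+09.
L_total = 10·log₁₀(4.810e+09) = 96.82 dB.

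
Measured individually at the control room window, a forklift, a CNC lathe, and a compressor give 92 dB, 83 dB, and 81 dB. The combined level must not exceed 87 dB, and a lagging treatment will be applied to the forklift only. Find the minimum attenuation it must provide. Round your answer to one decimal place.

Everything except the forklift sums to 10^(83/10) + 10^(81/10) = 3.254e+08 in linear terms, 85.12 dB.
The limit corresponds to 10^(87/10) = 5.012e+08; subtracting the fixed part leaves 1.758e+08 for the forklift, i.e. 82.45 dB.
Required insertion loss = 92 − 82.45 = 9.55 dB.

9.6 dB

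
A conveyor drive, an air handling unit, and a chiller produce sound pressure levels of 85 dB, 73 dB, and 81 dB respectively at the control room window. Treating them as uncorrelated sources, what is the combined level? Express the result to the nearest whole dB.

Incoherent sources combine by intensity addition: L_total = 10·log₁₀(Σ 10^(L_i/10)).
Σ 10^(L/10) = 10^(85/10) + 10^(73/10) + 10^(81/10) = 4.621e+08.
L_total = 10·log₁₀(4.621e+08) = 86.65 dB.

87 dB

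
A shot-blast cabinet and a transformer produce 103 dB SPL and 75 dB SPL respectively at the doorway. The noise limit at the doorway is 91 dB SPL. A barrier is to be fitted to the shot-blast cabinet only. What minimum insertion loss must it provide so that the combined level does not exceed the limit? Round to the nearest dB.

12 dB

The untreated sources together contribute 10^(75/10) = 3.162e+07, i.e. 75.00 dB SPL.
To meet 91 dB SPL overall, the treated shot-blast cabinet may contribute at most 10^(91/10) − 3.162e+07 = 1.227e+09, i.e. 90.89 dB SPL.
Required insertion loss = 103 − 90.89 = 12.11 dB.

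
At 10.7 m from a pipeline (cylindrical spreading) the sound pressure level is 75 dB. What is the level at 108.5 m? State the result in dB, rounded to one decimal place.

64.9 dB

Cylindrical spreading from a line source gives a 10·log₁₀(r₂/r₁) drop.
L₂ = 75 − 10·log₁₀(108.5/10.7) = 75 − 10.060 = 64.94 dB.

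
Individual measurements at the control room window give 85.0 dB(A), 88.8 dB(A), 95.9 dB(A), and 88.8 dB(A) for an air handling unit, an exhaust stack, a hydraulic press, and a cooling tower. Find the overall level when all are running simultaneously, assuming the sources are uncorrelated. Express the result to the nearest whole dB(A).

98 dB(A)

Incoherent sources combine by intensity addition: L_total = 10·log₁₀(Σ 10^(L_i/10)).
Σ 10^(L/10) = 10^(85.0/10) + 10^(88.8/10) + 10^(95.9/10) + 10^(88.8/10) = 5.724e+09.
L_total = 10·log₁₀(5.724e+09) = 97.58 dB(A).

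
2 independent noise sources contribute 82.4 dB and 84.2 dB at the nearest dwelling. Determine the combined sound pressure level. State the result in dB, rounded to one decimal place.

For uncorrelated sources the intensities add, so convert each level to linear form, sum, and take 10·log₁₀ of the total.
Σ 10^(L/10) = 10^(82.4/10) + 10^(84.2/10) = 4.368e+08.
L_total = 10·log₁₀(4.368e+08) = 86.40 dB.

86.4 dB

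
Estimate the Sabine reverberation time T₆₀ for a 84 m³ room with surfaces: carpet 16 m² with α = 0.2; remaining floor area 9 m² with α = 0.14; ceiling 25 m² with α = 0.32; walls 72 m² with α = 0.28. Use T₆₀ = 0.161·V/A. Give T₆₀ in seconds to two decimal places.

0.41 s

A = Σ Sᵢαᵢ = 16·0.2 + 9·0.14 + 25·0.32 + 72·0.28 = 32.62 m².
T₆₀ = 0.161 × 84 / 32.62 = 0.415 s.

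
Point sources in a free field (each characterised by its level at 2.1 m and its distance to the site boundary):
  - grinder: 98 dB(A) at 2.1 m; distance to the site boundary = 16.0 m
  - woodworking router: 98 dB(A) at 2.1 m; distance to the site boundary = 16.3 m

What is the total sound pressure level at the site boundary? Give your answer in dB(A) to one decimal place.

83.3 dB(A)

Apply inverse-square spreading to bring every level to the receiver, then sum 10^(L/10).
grinder: 98 − 20·log₁₀(16.0/2.1) = 98 − 17.64 = 80.36 dB(A).
woodworking router: 98 − 20·log₁₀(16.3/2.1) = 98 − 17.80 = 80.20 dB(A).
Σ 10^(L/10) = 2.134e+08 → L_total = 10·log₁₀(2.134e+08) = 83.29 dB(A).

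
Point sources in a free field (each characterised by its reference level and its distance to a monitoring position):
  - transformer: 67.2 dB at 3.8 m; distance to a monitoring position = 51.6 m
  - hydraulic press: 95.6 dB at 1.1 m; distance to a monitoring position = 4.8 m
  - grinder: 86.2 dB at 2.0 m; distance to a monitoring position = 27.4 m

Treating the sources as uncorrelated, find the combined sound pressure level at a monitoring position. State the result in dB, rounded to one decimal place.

Propagate each source to the receiver with L = L_ref − 20·log₁₀(r/r_ref), then add intensities.
transformer: 67.2 − 20·log₁₀(51.6/3.8) = 67.2 − 22.66 = 44.54 dB.
hydraulic press: 95.6 − 20·log₁₀(4.8/1.1) = 95.6 − 12.80 = 82.80 dB.
grinder: 86.2 − 20·log₁₀(27.4/2.0) = 86.2 − 22.73 = 63.47 dB.
Σ 10^(L/10) = 1.929e+08 → L_total = 10·log₁₀(1.929e+08) = 82.85 dB.

82.9 dB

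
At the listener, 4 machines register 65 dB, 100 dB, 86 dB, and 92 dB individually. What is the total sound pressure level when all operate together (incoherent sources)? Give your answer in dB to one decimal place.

For uncorrelated sources the intensities add, so convert each level to linear form, sum, and take 10·log₁₀ of the total.
Σ 10^(L/10) = 10^(65/10) + 10^(100/10) + 10^(86/10) + 10^(92/10) = 1.199e+10.
L_total = 10·log₁₀(1.199e+10) = 100.79 dB.

100.8 dB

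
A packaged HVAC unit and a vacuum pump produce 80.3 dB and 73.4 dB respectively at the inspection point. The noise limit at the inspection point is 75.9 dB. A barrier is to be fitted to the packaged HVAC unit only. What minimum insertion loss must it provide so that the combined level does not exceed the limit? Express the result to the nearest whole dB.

8 dB

The untreated sources together contribute 10^(73.4/10) = 2.188e+07, i.e. 73.40 dB.
To meet 75.9 dB overall, the treated packaged HVAC unit may contribute at most 10^(75.9/10) − 2.188e+07 = 1.703e+07, i.e. 72.31 dB.
So the packaged HVAC unit must be reduced from 80.3 to 72.31 dB: IL = 7.99 dB.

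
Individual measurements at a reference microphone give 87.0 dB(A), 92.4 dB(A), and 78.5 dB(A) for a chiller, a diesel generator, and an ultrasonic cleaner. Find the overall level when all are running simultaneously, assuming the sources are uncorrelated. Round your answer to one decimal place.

93.6 dB(A)

Incoherent sources combine by intensity addition: L_total = 10·log₁₀(Σ 10^(L_i/10)).
Σ 10^(L/10) = 10^(87.0/10) + 10^(92.4/10) + 10^(78.5/10) = 2.310e+09.
L_total = 10·log₁₀(2.310e+09) = 93.64 dB(A).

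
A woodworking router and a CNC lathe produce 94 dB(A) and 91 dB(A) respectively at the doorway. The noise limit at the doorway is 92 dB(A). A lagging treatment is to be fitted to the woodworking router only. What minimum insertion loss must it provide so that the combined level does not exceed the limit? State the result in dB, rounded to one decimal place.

8.9 dB

Fixed contribution from the other source: Σ 10^(L/10) = 10^(91/10) = 1.259e+09 (91.00 dB(A)).
The limit corresponds to 10^(92/10) = 1.585e+09; subtracting the fixed part leaves 3.260e+08 for the woodworking router, i.e. 85.13 dB(A).
So the woodworking router must be reduced from 94 to 85.13 dB(A): IL = 8.87 dB.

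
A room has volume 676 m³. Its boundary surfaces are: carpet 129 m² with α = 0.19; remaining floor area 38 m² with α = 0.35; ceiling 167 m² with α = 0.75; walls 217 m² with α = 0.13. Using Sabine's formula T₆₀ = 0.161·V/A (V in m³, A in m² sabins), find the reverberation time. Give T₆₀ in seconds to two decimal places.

Summing Sᵢαᵢ: 129·0.19 + 38·0.35 + 167·0.75 + 217·0.13 = 191.27 m².
T₆₀ = 0.161 × 676 / 191.27 = 0.569 s.

0.57 s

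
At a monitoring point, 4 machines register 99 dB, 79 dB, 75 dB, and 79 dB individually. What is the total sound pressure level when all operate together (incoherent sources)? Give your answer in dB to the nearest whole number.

Incoherent sources combine by intensity addition: L_total = 10·log₁₀(Σ 10^(L_i/10)).
Σ 10^(L/10) = 10^(99/10) + 10^(79/10) + 10^(75/10) + 10^(79/10) = 8.134e+09.
L_total = 10·log₁₀(8.134e+09) = 99.10 dB.

99 dB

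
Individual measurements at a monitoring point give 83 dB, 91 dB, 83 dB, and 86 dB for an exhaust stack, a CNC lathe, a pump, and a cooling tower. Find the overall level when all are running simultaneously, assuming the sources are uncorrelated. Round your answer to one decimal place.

93.1 dB

Incoherent sources combine by intensity addition: L_total = 10·log₁₀(Σ 10^(L_i/10)).
Σ 10^(L/10) = 10^(83/10) + 10^(91/10) + 10^(83/10) + 10^(86/10) = 2.056e+09.
L_total = 10·log₁₀(2.056e+09) = 93.13 dB.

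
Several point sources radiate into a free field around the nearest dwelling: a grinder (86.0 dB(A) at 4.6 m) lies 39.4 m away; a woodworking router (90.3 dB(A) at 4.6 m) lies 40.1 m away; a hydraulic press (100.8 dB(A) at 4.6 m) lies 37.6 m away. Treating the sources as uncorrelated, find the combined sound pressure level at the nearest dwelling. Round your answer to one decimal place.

Apply inverse-square spreading to bring every level to the receiver, then sum 10^(L/10).
grinder: 86.0 − 20·log₁₀(39.4/4.6) = 86.0 − 18.65 = 67.35 dB(A).
woodworking router: 90.3 − 20·log₁₀(40.1/4.6) = 90.3 − 18.81 = 71.49 dB(A).
hydraulic press: 100.8 − 20·log₁₀(37.6/4.6) = 100.8 − 18.25 = 82.55 dB(A).
Σ 10^(L/10) = 1.995e+08 → L_total = 10·log₁₀(1.995e+08) = 83.00 dB(A).

83.0 dB(A)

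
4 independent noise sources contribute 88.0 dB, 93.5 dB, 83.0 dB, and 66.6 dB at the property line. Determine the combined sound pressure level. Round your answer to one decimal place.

Incoherent sources combine by intensity addition: L_total = 10·log₁₀(Σ 10^(L_i/10)).
Σ 10^(L/10) = 10^(88.0/10) + 10^(93.5/10) + 10^(83.0/10) + 10^(66.6/10) = 3.074e+09.
L_total = 10·log₁₀(3.074e+09) = 94.88 dB.

94.9 dB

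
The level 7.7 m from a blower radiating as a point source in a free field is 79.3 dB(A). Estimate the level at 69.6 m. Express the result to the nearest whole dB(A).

Spherical spreading from a point source gives a 20·log₁₀(r₂/r₁) drop.
L₂ = 79.3 − 20·log₁₀(69.6/7.7) = 79.3 − 19.122 = 60.18 dB(A).

60 dB(A)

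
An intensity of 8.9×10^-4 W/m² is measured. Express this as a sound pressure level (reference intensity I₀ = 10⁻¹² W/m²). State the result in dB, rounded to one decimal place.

89.5 dB

L = 10·log₁₀(I/I₀) = 10·log₁₀(8.9×10^-4/10⁻¹²) = 10·log₁₀(8.9×10^8).
L = 10·(0.9494 + 8) = 89.49 dB.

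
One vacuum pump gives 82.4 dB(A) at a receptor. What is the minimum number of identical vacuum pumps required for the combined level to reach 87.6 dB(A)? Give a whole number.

N identical sources give L₁ + 10·log₁₀ N, so require 10·log₁₀ N ≥ 87.6 − 82.4 = 5.2 dB.
N ≥ 10^(5.2/10) = 3.311, so N = 4.

4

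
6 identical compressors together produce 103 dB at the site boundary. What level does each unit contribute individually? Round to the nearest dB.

95 dB

For N identical incoherent sources L_total = L₁ + 10·log₁₀ N, so L₁ = 103 − 10·log₁₀(6) = 103 − 7.782.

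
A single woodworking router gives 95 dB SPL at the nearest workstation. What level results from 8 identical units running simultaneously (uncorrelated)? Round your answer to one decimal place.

L_total = L₁ + 10·log₁₀ N for N identical incoherent sources.
L_total = 95 + 10·log₁₀(8) = 95 + 9.031 = 104.03 dB SPL.

104.0 dB SPL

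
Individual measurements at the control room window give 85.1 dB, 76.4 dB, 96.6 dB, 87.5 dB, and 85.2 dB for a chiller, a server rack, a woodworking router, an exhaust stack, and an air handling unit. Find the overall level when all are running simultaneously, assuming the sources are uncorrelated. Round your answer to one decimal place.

For uncorrelated sources the intensities add, so convert each level to linear form, sum, and take 10·log₁₀ of the total.
Σ 10^(L/10) = 10^(85.1/10) + 10^(76.4/10) + 10^(96.6/10) + 10^(87.5/10) + 10^(85.2/10) = 5.832e+09.
L_total = 10·log₁₀(5.832e+09) = 97.66 dB.

97.7 dB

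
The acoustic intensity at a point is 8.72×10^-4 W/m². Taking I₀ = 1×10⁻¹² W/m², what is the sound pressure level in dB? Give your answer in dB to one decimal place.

89.4 dB

L = 10·log₁₀(I/I₀) = 10·log₁₀(8.72×10^-4/10⁻¹²) = 10·log₁₀(8.72×10^8).
L = 10·(0.9405 + 8) = 89.41 dB.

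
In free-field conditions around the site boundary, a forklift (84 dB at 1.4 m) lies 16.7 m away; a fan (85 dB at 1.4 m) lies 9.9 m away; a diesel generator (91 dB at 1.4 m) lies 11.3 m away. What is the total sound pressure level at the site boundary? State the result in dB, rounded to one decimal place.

74.4 dB

Propagate each source to the receiver with L = L_ref − 20·log₁₀(r/r_ref), then add intensities.
forklift: 84 − 20·log₁₀(16.7/1.4) = 84 − 21.53 = 62.47 dB.
fan: 85 − 20·log₁₀(9.9/1.4) = 85 − 16.99 = 68.01 dB.
diesel generator: 91 − 20·log₁₀(11.3/1.4) = 91 − 18.14 = 72.86 dB.
Σ 10^(L/10) = 2.741e+07 → L_total = 10·log₁₀(2.741e+07) = 74.38 dB.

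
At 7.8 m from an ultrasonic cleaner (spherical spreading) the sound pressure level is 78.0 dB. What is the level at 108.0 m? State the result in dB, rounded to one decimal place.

Spherical spreading from a point source gives a 20·log₁₀(r₂/r₁) drop.
L₂ = 78.0 − 20·log₁₀(108.0/7.8) = 78.0 − 22.827 = 55.17 dB.

55.2 dB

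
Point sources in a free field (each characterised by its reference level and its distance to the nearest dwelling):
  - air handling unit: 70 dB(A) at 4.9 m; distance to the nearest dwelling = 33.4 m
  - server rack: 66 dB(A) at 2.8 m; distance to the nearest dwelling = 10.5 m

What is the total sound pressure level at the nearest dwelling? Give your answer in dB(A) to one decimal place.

57.0 dB(A)

Apply inverse-square spreading to bring every level to the receiver, then sum 10^(L/10).
air handling unit: 70 − 20·log₁₀(33.4/4.9) = 70 − 16.67 = 53.33 dB(A).
server rack: 66 − 20·log₁₀(10.5/2.8) = 66 − 11.48 = 54.52 dB(A).
Σ 10^(L/10) = 4.983e+05 → L_total = 10·log₁₀(4.983e+05) = 56.98 dB(A).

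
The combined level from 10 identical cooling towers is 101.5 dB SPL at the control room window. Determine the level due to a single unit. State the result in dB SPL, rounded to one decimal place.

For N identical incoherent sources L_total = L₁ + 10·log₁₀ N, so L₁ = 101.5 − 10·log₁₀(10) = 101.5 − 10.000.

91.5 dB SPL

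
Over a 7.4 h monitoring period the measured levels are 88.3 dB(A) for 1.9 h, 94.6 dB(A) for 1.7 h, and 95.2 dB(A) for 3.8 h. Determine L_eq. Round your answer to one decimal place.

94.0 dB(A)

L_eq = 10·log₁₀[(1/T)·Σ tᵢ·10^(Lᵢ/10)] with T = 7.4 h.
Σ tᵢ·10^(Lᵢ/10) = 1.9·10^(88.3/10) + 1.7·10^(94.6/10) + 3.8·10^(95.2/10) = 1.877e+10.
L_eq = 10·log₁₀(1.877e+10/7.4) = 94.04 dB(A).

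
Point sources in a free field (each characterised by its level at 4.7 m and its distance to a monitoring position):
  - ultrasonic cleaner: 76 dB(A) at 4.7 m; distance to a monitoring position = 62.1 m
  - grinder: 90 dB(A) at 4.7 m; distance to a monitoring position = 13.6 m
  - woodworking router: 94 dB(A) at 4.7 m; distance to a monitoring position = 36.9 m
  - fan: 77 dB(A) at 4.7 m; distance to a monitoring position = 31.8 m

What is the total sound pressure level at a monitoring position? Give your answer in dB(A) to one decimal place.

82.1 dB(A)

Apply inverse-square spreading to bring every level to the receiver, then sum 10^(L/10).
ultrasonic cleaner: 76 − 20·log₁₀(62.1/4.7) = 76 − 22.42 = 53.58 dB(A).
grinder: 90 − 20·log₁₀(13.6/4.7) = 90 − 9.23 = 80.77 dB(A).
woodworking router: 94 − 20·log₁₀(36.9/4.7) = 94 − 17.90 = 76.10 dB(A).
fan: 77 − 20·log₁₀(31.8/4.7) = 77 − 16.61 = 60.39 dB(A).
Σ 10^(L/10) = 1.615e+08 → L_total = 10·log₁₀(1.615e+08) = 82.08 dB(A).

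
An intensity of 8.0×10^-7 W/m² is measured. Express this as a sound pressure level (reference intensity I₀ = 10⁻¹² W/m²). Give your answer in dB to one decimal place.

Dividing by I₀ shifts the exponent by 12: I/I₀ = 8.0×10^5.
L = 10·(0.9031 + 5) = 59.03 dB.

59.0 dB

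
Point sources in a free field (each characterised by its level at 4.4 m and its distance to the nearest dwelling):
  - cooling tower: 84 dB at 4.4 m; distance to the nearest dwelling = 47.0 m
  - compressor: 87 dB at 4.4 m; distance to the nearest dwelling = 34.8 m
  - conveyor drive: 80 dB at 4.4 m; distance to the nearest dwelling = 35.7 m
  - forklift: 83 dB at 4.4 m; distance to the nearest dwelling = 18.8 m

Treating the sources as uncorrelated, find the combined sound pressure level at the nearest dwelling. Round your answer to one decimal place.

Apply inverse-square spreading to bring every level to the receiver, then sum 10^(L/10).
cooling tower: 84 − 20·log₁₀(47.0/4.4) = 84 − 20.57 = 63.43 dB.
compressor: 87 − 20·log₁₀(34.8/4.4) = 87 − 17.96 = 69.04 dB.
conveyor drive: 80 − 20·log₁₀(35.7/4.4) = 80 − 18.18 = 61.82 dB.
forklift: 83 − 20·log₁₀(18.8/4.4) = 83 − 12.61 = 70.39 dB.
Σ 10^(L/10) = 2.266e+07 → L_total = 10·log₁₀(2.266e+07) = 73.55 dB.

73.6 dB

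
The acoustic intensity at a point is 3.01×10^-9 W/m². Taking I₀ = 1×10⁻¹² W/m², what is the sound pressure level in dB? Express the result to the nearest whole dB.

I/I₀ = 3.01×10^-9/10⁻¹² = 3.01×10^3, and L = 10·log₁₀(I/I₀).
L = 10·(0.4786 + 3) = 34.79 dB.

35 dB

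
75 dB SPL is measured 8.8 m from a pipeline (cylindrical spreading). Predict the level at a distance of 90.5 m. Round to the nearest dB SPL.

65 dB SPL

Line-source attenuation: ΔL = 10·log₁₀(r₂/r₁) = 10·log₁₀(90.5/8.8) = 10.122 dB.
L₂ = 75 − 10·log₁₀(90.5/8.8) = 75 − 10.122 = 64.88 dB SPL.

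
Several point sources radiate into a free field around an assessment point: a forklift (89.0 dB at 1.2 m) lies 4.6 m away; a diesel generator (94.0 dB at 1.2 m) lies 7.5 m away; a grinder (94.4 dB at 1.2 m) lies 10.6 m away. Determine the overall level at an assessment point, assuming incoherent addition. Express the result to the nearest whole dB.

Apply inverse-square spreading to bring every level to the receiver, then sum 10^(L/10).
forklift: 89.0 − 20·log₁₀(4.6/1.2) = 89.0 − 11.67 = 77.33 dB.
diesel generator: 94.0 − 20·log₁₀(7.5/1.2) = 94.0 − 15.92 = 78.08 dB.
grinder: 94.4 − 20·log₁₀(10.6/1.2) = 94.4 − 18.92 = 75.48 dB.
Σ 10^(L/10) = 1.537e+08 → L_total = 10·log₁₀(1.537e+08) = 81.87 dB.

82 dB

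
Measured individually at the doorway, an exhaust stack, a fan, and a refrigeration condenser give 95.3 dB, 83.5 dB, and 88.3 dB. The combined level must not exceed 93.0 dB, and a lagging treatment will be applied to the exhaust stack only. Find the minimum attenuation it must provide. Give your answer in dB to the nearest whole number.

Fixed contribution from the other sources: Σ 10^(L/10) = 10^(83.5/10) + 10^(88.3/10) = 9.000e+08 (89.54 dB).
The limit corresponds to 10^(93.0/10) = 1.995e+09; subtracting the fixed part leaves 1.095e+09 for the exhaust stack, i.e. 90.40 dB.
Required insertion loss = 95.3 − 90.40 = 4.90 dB.

5 dB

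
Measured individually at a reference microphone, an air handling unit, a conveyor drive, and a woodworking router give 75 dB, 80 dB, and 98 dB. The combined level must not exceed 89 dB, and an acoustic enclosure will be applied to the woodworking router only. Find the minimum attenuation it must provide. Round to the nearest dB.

10 dB

Everything except the woodworking router sums to 10^(75/10) + 10^(80/10) = 1.316e+08 in linear terms, 81.19 dB.
The limit corresponds to 10^(89/10) = 7.943e+08; subtracting the fixed part leaves 6.627e+08 for the woodworking router, i.e. 88.21 dB.
Required insertion loss = 98 − 88.21 = 9.79 dB.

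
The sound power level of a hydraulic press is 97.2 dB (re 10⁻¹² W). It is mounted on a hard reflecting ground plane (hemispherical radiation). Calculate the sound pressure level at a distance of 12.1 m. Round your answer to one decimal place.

Free-field hemispherical radiation: L_p = L_w − 10·log₁₀(2π·r²), r = 12.1 m.
2π·r² = 919.9 m², 10·log₁₀ of that is 29.638 dB.
L_p = 97.2 − 29.638 = 67.56 dB.

67.6 dB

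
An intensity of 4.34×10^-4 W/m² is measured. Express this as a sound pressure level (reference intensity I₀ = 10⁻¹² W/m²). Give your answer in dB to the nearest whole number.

Dividing by I₀ shifts the exponent by 12: I/I₀ = 4.34×10^8.
L = 10·(0.6375 + 8) = 86.37 dB.

86 dB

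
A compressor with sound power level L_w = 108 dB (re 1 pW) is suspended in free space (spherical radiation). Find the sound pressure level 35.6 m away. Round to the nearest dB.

66 dB

L_p = L_w − 10·log₁₀(4π·r²) with r = 35.6 m.
4π·r² = 1.593e+04 m², 10·log₁₀ of that is 42.021 dB.
L_p = 108 − 42.021 = 65.98 dB.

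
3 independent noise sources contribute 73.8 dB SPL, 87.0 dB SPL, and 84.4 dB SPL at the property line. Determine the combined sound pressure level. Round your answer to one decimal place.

Incoherent sources combine by intensity addition: L_total = 10·log₁₀(Σ 10^(L_i/10)).
Σ 10^(L/10) = 10^(73.8/10) + 10^(87.0/10) + 10^(84.4/10) = 8.006e+08.
L_total = 10·log₁₀(8.006e+08) = 89.03 dB SPL.

89.0 dB SPL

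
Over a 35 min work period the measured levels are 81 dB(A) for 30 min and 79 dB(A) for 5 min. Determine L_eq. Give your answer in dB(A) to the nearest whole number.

81 dB(A)

The energy average is taken in the linear domain: L_eq = 10·log₁₀[(Σ tᵢ·10^(Lᵢ/10))/T], T = 35 min.
Σ tᵢ·10^(Lᵢ/10) = 30·10^(81/10) + 5·10^(79/10) = 4.174e+09.
L_eq = 10·log₁₀(4.174e+09/35) = 80.76 dB(A).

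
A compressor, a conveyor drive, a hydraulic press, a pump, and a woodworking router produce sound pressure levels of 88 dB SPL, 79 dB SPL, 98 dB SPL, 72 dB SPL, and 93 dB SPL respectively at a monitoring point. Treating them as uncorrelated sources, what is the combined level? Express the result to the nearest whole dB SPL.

100 dB SPL

For uncorrelated sources the intensities add, so convert each level to linear form, sum, and take 10·log₁₀ of the total.
Σ 10^(L/10) = 10^(88/10) + 10^(79/10) + 10^(98/10) + 10^(72/10) + 10^(93/10) = 9.031e+09.
L_total = 10·log₁₀(9.031e+09) = 99.56 dB SPL.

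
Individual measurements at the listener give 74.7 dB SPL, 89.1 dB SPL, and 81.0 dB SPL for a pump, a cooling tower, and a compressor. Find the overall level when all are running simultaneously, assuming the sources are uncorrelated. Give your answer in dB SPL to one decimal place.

89.9 dB SPL

Incoherent sources combine by intensity addition: L_total = 10·log₁₀(Σ 10^(L_i/10)).
Σ 10^(L/10) = 10^(74.7/10) + 10^(89.1/10) + 10^(81.0/10) = 9.682e+08.
L_total = 10·log₁₀(9.682e+08) = 89.86 dB SPL.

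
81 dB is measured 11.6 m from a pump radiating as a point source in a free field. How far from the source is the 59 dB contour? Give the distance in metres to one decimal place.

For a point source L₁ − L₂ = 20·log₁₀(r₂/r₁), so r₂ = r₁·10^((L₁−L₂)/20).
r₂ = 11.6·10^((81−59)/20) = 11.6·10^(22.0/20) = 146.04 m.

146.0 m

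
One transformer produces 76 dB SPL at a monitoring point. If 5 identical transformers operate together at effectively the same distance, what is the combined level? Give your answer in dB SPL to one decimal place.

83.0 dB SPL

With 5 equal, uncorrelated contributions the intensity is 5× that of one unit, giving a rise of 10·log₁₀ 5.
L_total = 76 + 10·log₁₀(5) = 76 + 6.990 = 82.99 dB SPL.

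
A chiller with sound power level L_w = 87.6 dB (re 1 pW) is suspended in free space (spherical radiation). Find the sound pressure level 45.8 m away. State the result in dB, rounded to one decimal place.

The power spreads over a sphere of area 4π·r², so L_p = L_w − 10·log₁₀(4π·r²).
4π·r² = 2.636e+04 m², 10·log₁₀ of that is 44.209 dB.
L_p = 87.6 − 44.209 = 43.39 dB.

43.4 dB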